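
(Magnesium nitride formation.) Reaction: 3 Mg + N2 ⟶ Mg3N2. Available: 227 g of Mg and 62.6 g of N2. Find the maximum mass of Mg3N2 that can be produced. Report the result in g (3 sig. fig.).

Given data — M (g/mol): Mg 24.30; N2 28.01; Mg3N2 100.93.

226 g

n(Mg) = 227.0 / 24.30 = 9.342 mol
n(N2) = 62.60 / 28.01 = 2.235 mol
n/ν for Mg = 9.342/3 = 3.114
n/ν for N2 = 2.235/1 = 2.235
Smallest n/ν is N2 → limiting reagent.
n(Mg3N2) = (1/1) × 2.235 = 2.235 mol
mass = 2.235 × 100.93 = 225.6 g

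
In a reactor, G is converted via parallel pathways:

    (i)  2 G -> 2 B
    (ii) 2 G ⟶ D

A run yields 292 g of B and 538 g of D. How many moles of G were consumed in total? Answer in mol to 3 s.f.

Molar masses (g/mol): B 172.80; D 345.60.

n(B) = 292 / 172.80 = 1.690 mol
n(D) = 538 / 345.60 = 1.557 mol
n(G) via (i) = (2/2)×1.690 = 1.690 mol
n(G) via (ii) = (2/1)×1.557 = 3.114 mol
total n(G) = 1.690 + 3.114 = 4.804 mol

4.80 mol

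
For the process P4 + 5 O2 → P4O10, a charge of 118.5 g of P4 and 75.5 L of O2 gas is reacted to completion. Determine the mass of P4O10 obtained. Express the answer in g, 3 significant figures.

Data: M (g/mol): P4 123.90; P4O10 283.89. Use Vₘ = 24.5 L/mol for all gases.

n(P4) = 118.5 / 123.90 = 0.9564 mol
n(O2) = 75.50 / 24.5 = 3.082 mol
n/ν for P4 = 0.9564/1 = 0.9564
n/ν for O2 = 3.082/5 = 0.6164
Smallest n/ν is O2 → limiting reagent.
n(P4O10) = (1/5) × 3.082 = 0.6164 mol
mass = 0.6164 × 283.89 = 175.0 g

175 g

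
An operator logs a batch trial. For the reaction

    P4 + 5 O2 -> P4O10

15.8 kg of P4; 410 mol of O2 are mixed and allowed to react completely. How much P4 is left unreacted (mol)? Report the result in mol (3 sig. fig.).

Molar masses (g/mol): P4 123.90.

45.5 mol

n(P4) = 15.80×1000 / 123.90 = 127.5 mol
n(O2) = 410.0 mol
n/ν for P4 = 127.5/1 = 127.5
n/ν for O2 = 410.0/5 = 82.00
Smallest n/ν is O2 → limiting reagent.
P4 consumed = (1/5) × 410.0 = 82.00 mol
P4 remaining = 127.5 − 82.00 = 45.50 mol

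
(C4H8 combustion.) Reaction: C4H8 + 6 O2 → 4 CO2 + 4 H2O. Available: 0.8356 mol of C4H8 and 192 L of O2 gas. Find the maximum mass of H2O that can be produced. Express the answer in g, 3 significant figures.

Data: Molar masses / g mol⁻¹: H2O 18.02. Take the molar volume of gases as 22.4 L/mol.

60.2 g

n(C4H8) = 0.8356 mol
n(O2) = 192.0 / 22.4 = 8.571 mol
n/ν for C4H8 = 0.8356/1 = 0.8356
n/ν for O2 = 8.571/6 = 1.429
Smallest n/ν is C4H8 → limiting reagent.
n(H2O) = (4/1) × 0.8356 = 3.342 mol
mass = 3.342 × 18.02 = 60.22 g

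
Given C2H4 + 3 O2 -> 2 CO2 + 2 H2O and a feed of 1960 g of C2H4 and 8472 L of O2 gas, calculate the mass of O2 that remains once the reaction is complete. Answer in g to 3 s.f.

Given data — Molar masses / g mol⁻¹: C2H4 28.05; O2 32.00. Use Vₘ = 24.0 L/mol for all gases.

n(C2H4) = 1960 / 28.05 = 69.88 mol
n(O2) = 8472 / 24.0 = 353.0 mol
n/ν for C2H4 = 69.88/1 = 69.88
n/ν for O2 = 353.0/3 = 117.7
Smallest n/ν is C2H4 → limiting reagent.
O2 consumed = (3/1) × 69.88 = 209.6 mol
O2 remaining = 353.0 − 209.6 = 143.4 mol
mass = 143.4 × 32.00 = 4589 g

4590 g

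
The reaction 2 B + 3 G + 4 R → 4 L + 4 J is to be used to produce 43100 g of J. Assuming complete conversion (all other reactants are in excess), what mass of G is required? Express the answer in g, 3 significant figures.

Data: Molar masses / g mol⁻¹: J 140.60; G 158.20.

36400 g

n(J) = 43100 / 140.60 = 306.5 mol
n(G) = (3/4) × 306.5 = 229.9 mol
mass = 229.9 × 158.20 = 36370 g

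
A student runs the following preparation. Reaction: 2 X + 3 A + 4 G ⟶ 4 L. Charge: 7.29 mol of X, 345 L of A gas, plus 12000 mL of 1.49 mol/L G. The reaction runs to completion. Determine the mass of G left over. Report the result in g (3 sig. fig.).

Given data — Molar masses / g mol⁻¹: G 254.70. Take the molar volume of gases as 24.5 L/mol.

n(X) = 7.290 mol
n(A) = 345.0 / 24.5 = 14.08 mol
n(G) = 1.49 × 12000/1000 = 17.88 mol
n/ν → X: 3.645, A: 4.693, G: 4.470; X is limiting.
G consumed = (4/2) × 7.290 = 14.58 mol
G remaining = 17.88 − 14.58 = 3.300 mol
mass = 3.300 × 254.70 = 840.5 g

841 g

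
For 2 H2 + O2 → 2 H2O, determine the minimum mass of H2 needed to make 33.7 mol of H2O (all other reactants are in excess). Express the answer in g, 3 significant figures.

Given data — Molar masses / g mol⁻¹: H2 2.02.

n(H2O) = 33.70 mol
n(H2) = (2/2) × 33.70 = 33.70 mol
mass = 33.70 × 2.02 = 68.07 g

68.1 g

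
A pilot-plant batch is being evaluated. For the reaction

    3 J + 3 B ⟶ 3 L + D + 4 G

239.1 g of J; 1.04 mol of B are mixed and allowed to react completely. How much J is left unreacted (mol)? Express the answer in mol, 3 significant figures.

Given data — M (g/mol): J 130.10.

0.798 mol

n(J) = 239.1 / 130.10 = 1.838 mol
n(B) = 1.040 mol
n/ν for J = 1.838/3 = 0.6127
n/ν for B = 1.040/3 = 0.3467
Smallest n/ν is B → limiting reagent.
J consumed = (3/3) × 1.040 = 1.040 mol
J remaining = 1.838 − 1.040 = 0.7980 mol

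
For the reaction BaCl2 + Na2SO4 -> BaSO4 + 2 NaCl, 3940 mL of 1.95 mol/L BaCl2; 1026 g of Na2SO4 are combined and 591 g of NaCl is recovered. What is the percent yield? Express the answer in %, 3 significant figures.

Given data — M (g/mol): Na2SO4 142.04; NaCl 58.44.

n(BaCl2) = 1.95 × 3940/1000 = 7.683 mol
n(Na2SO4) = 1026 / 142.04 = 7.223 mol
n/ν → BaCl2: 7.683, Na2SO4: 7.223; Na2SO4 is limiting.
theoretical n(NaCl) = (2/1) × 7.223 = 14.45 mol → 844.5 g
% yield = 591 / 844.5 × 100 = 69.98 %

70.0 %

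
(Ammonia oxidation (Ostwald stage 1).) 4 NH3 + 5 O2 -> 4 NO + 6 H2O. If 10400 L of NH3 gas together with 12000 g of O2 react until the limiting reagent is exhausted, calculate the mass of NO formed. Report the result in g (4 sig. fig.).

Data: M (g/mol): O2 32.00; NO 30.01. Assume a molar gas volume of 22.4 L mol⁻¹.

9003 g

n(NH3) = 10400 / 22.4 = 464.3 mol
n(O2) = 12000 / 32.00 = 375.0 mol
n/ν for NH3 = 464.3/4 = 116.1
n/ν for O2 = 375.0/5 = 75.00
Smallest n/ν is O2 → limiting reagent.
n(NO) = (4/5) × 375.0 = 300.0 mol
mass = 300.0 × 30.01 = 9003 g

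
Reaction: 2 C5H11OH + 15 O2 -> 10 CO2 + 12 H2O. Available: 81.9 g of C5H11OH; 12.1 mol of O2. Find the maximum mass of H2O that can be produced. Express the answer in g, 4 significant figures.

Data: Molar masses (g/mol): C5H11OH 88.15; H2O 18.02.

n(C5H11OH) = 81.90 / 88.15 = 0.9291 mol
n(O2) = 12.10 mol
n/ν for C5H11OH = 0.9291/2 = 0.4646
n/ν for O2 = 12.10/15 = 0.8067
Smallest n/ν is C5H11OH → limiting reagent.
n(H2O) = (12/2) × 0.9291 = 5.575 mol
mass = 5.575 × 18.02 = 100.5 g

100.5 g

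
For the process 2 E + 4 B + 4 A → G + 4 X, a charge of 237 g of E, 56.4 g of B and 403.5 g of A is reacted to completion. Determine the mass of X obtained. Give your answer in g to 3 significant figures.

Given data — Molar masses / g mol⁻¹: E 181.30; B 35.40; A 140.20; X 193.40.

308 g

n(E) = 237.0 / 181.30 = 1.307 mol
n(B) = 56.40 / 35.40 = 1.593 mol
n(A) = 403.5 / 140.20 = 2.878 mol
n/ν for E = 1.307/2 = 0.6535
n/ν for B = 1.593/4 = 0.3983
n/ν for A = 2.878/4 = 0.7195
Smallest n/ν is B → limiting reagent.
n(X) = (4/4) × 1.593 = 1.593 mol
mass = 1.593 × 193.40 = 308.1 g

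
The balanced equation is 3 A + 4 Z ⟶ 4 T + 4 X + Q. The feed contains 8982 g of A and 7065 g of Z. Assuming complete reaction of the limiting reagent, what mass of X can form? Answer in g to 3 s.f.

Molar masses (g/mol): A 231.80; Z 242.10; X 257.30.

7510 g

n(A) = 8982 / 231.80 = 38.75 mol
n(Z) = 7065 / 242.10 = 29.18 mol
n/ν for A = 38.75/3 = 12.92
n/ν for Z = 29.18/4 = 7.295
Smallest n/ν is Z → limiting reagent.
n(X) = (4/4) × 29.18 = 29.18 mol
mass = 29.18 × 257.30 = 7508 g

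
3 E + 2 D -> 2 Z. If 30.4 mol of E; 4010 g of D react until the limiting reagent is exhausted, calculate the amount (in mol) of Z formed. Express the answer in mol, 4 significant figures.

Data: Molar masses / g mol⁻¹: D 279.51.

n(E) = 30.40 mol
n(D) = 4010 / 279.51 = 14.35 mol
n/ν for E = 30.40/3 = 10.13
n/ν for D = 14.35/2 = 7.175
Smallest n/ν is D → limiting reagent.
n(Z) = (2/2) × 14.35 = 14.35 mol

14.35 mol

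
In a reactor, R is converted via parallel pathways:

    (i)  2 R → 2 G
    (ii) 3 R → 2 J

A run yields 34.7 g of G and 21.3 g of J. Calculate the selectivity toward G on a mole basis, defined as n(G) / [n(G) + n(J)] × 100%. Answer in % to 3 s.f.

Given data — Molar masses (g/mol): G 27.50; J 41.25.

71.0 %

n(G) = 34.7 / 27.50 = 1.262 mol
n(J) = 21.3 / 41.25 = 0.5164 mol
selectivity = 1.262/(1.262+0.5164) × 100 = 70.96 %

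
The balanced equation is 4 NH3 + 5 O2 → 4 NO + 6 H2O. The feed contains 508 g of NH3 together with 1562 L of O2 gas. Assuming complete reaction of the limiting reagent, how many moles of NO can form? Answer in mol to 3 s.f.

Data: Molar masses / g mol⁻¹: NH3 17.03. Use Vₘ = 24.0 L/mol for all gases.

29.8 mol

n(NH3) = 508.0 / 17.03 = 29.83 mol
n(O2) = 1562 / 24.0 = 65.08 mol
n/ν → NH3: 7.458, O2: 13.02; NH3 is limiting.
n(NO) = (4/4) × 29.83 = 29.83 mol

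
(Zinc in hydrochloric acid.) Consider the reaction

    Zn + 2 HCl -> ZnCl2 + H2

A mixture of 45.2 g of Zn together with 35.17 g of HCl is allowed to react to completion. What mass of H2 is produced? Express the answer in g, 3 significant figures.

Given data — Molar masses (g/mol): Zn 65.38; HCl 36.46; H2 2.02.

n(Zn) = 45.20 / 65.38 = 0.6913 mol
n(HCl) = 35.17 / 36.46 = 0.9646 mol
n/ν for Zn = 0.6913/1 = 0.6913
n/ν for HCl = 0.9646/2 = 0.4823
Smallest n/ν is HCl → limiting reagent.
n(H2) = (1/2) × 0.9646 = 0.4823 mol
mass = 0.4823 × 2.02 = 0.9742 g

0.974 g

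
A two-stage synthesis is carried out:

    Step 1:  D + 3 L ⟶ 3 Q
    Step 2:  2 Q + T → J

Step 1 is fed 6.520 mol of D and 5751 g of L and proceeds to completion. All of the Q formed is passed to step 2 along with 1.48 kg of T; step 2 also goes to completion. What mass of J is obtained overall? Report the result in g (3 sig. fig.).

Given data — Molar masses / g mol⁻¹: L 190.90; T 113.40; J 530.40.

5190 g

Step 1:
n(D) = 6.520 mol
n(L) = 5751 / 190.90 = 30.13 mol
n/ν → D: 6.520, L: 10.04; D is limiting.
n(Q) produced = (3/1) × 6.520 = 19.56 mol
Step 2:
n(Q) available = 19.56 mol
n(T) = 1.480×1000 / 113.40 = 13.05 mol
n/ν → Q: 9.780, T: 13.05; Q is limiting.
n(J) = (1/2) × 19.56 = 9.780 mol
mass = 9.780 × 530.40 = 5187 g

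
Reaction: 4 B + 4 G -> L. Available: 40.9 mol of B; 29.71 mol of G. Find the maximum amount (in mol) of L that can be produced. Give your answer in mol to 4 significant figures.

7.428 mol

n(B) = 40.90 mol
n(G) = 29.71 mol
n/ν for B = 40.90/4 = 10.23
n/ν for G = 29.71/4 = 7.428
Smallest n/ν is G → limiting reagent.
n(L) = (1/4) × 29.71 = 7.428 mol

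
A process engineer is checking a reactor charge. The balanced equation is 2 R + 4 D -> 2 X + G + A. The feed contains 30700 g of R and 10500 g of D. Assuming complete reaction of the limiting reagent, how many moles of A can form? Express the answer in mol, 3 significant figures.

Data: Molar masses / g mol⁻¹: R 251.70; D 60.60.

n(R) = 30700 / 251.70 = 122.0 mol
n(D) = 10500 / 60.60 = 173.3 mol
n/ν for R = 122.0/2 = 61.00
n/ν for D = 173.3/4 = 43.33
Smallest n/ν is D → limiting reagent.
n(A) = (1/4) × 173.3 = 43.33 mol

43.3 mol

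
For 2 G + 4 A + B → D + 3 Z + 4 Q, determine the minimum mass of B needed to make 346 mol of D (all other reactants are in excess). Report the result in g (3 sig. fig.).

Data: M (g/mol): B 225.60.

n(D) = 346.0 mol
n(B) = (1/1) × 346.0 = 346.0 mol
mass = 346.0 × 225.60 = 78060 g

78100 g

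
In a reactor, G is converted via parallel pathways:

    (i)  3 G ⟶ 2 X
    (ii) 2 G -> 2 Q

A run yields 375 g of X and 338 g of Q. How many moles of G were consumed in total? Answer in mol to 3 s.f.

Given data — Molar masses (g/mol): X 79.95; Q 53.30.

n(X) = 375 / 79.95 = 4.690 mol
n(Q) = 338 / 53.30 = 6.341 mol
n(G) via (i) = (3/2)×4.690 = 7.035 mol
n(G) via (ii) = (2/2)×6.341 = 6.341 mol
total n(G) = 7.035 + 6.341 = 13.38 mol

13.4 mol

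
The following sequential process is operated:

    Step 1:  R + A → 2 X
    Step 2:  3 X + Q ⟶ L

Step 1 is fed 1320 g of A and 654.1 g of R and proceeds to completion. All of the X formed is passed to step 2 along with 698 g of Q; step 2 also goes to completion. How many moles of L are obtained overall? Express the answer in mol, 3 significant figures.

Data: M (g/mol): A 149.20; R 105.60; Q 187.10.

3.73 mol

Step 1:
n(A) = 1320 / 149.20 = 8.847 mol
n(R) = 654.1 / 105.60 = 6.194 mol
n/ν for A = 8.847/1 = 8.847
n/ν for R = 6.194/1 = 6.194
Smallest n/ν is R → limiting reagent.
n(X) produced = (2/1) × 6.194 = 12.39 mol
Step 2:
n(X) available = 12.39 mol
n(Q) = 698.0 / 187.10 = 3.731 mol
n/ν for X = 12.39/3 = 4.130
n/ν for Q = 3.731/1 = 3.731
Smallest n/ν is Q → limiting reagent.
n(L) = (1/1) × 3.731 = 3.731 mol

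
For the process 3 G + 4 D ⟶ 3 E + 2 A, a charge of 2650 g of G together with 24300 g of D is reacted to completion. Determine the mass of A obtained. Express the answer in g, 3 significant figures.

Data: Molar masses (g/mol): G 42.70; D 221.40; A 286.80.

11900 g

n(G) = 2650 / 42.70 = 62.06 mol
n(D) = 24300 / 221.40 = 109.8 mol
n/ν for G = 62.06/3 = 20.69
n/ν for D = 109.8/4 = 27.45
Smallest n/ν is G → limiting reagent.
n(A) = (2/3) × 62.06 = 41.37 mol
mass = 41.37 × 286.80 = 11860 g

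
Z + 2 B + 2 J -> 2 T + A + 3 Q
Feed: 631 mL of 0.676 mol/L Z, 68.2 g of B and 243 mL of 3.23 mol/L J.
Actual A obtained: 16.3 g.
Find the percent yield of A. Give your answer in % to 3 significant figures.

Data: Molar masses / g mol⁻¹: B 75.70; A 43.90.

94.6 %

n(Z) = 0.676 × 631.0/1000 = 0.4266 mol
n(B) = 68.20 / 75.70 = 0.9009 mol
n(J) = 3.23 × 243.0/1000 = 0.7849 mol
n/ν for Z = 0.4266/1 = 0.4266
n/ν for B = 0.9009/2 = 0.4505
n/ν for J = 0.7849/2 = 0.3925
Smallest n/ν is J → limiting reagent.
theoretical n(A) = (1/2) × 0.7849 = 0.3925 mol → 17.23 g
% yield = 16.3 / 17.23 × 100 = 94.60 %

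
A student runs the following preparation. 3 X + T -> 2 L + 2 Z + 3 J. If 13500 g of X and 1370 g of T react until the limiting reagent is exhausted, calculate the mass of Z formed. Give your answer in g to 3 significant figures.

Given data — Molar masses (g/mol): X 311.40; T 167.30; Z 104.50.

1710 g

n(X) = 13500 / 311.40 = 43.35 mol
n(T) = 1370 / 167.30 = 8.189 mol
n/ν → X: 14.45, T: 8.189; T is limiting.
n(Z) = (2/1) × 8.189 = 16.38 mol
mass = 16.38 × 104.50 = 1712 g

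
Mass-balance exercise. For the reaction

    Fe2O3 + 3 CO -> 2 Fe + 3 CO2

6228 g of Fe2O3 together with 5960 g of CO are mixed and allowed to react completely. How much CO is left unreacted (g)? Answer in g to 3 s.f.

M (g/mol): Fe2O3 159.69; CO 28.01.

n(Fe2O3) = 6228 / 159.69 = 39.00 mol
n(CO) = 5960 / 28.01 = 212.8 mol
n/ν → Fe2O3: 39.00, CO: 70.93; Fe2O3 is limiting.
CO consumed = (3/1) × 39.00 = 117.0 mol
CO remaining = 212.8 − 117.0 = 95.80 mol
mass = 95.80 × 28.01 = 2683 g

2680 g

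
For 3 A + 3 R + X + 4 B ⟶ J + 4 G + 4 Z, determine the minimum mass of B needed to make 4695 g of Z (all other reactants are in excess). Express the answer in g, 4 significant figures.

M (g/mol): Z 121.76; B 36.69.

n(Z) = 4695 / 121.76 = 38.56 mol
n(B) = (4/4) × 38.56 = 38.56 mol
mass = 38.56 × 36.69 = 1415 g

1415 g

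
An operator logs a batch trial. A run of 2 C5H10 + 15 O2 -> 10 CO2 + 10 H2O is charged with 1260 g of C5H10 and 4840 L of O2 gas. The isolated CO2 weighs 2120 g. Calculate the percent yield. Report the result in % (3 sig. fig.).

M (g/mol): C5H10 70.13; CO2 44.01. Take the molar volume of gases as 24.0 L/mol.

53.6 %

n(C5H10) = 1260 / 70.13 = 17.97 mol
n(O2) = 4840 / 24.0 = 201.7 mol
n/ν for C5H10 = 17.97/2 = 8.985
n/ν for O2 = 201.7/15 = 13.45
Smallest n/ν is C5H10 → limiting reagent.
theoretical n(CO2) = (10/2) × 17.97 = 89.85 mol → 3954 g
% yield = 2120 / 3954 × 100 = 53.62 %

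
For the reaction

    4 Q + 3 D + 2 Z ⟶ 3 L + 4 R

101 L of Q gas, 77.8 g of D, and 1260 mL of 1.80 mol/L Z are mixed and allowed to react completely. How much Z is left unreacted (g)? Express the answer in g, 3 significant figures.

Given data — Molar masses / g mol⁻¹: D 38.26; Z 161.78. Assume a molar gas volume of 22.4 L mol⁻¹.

148 g

n(Q) = 101.0 / 22.4 = 4.509 mol
n(D) = 77.80 / 38.26 = 2.033 mol
n(Z) = 1.80 × 1260/1000 = 2.268 mol
n/ν for Q = 4.509/4 = 1.127
n/ν for D = 2.033/3 = 0.6777
n/ν for Z = 2.268/2 = 1.134
Smallest n/ν is D → limiting reagent.
Z consumed = (2/3) × 2.033 = 1.355 mol
Z remaining = 2.268 − 1.355 = 0.9130 mol
mass = 0.9130 × 161.78 = 147.7 g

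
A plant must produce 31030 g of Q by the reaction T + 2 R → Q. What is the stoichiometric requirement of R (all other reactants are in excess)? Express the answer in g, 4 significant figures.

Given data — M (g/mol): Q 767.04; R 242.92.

n(Q) = 31030 / 767.04 = 40.45 mol
n(R) = (2/1) × 40.45 = 80.90 mol
mass = 80.90 × 242.92 = 19650 g

19650 g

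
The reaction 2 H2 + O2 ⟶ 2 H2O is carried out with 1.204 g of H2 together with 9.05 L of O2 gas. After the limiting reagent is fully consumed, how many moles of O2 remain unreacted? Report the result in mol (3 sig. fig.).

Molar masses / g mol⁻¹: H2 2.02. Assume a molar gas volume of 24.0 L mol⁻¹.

n(H2) = 1.204 / 2.02 = 0.5960 mol
n(O2) = 9.050 / 24.0 = 0.3771 mol
n/ν for H2 = 0.5960/2 = 0.2980
n/ν for O2 = 0.3771/1 = 0.3771
Smallest n/ν is H2 → limiting reagent.
O2 consumed = (1/2) × 0.5960 = 0.2980 mol
O2 remaining = 0.3771 − 0.2980 = 0.07910 mol

0.0791 mol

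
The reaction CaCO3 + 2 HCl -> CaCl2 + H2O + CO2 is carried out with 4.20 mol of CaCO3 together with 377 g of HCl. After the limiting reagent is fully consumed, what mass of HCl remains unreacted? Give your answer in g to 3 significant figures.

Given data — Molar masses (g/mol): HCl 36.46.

70.7 g

n(CaCO3) = 4.200 mol
n(HCl) = 377.0 / 36.46 = 10.34 mol
n/ν for CaCO3 = 4.200/1 = 4.200
n/ν for HCl = 10.34/2 = 5.170
Smallest n/ν is CaCO3 → limiting reagent.
HCl consumed = (2/1) × 4.200 = 8.400 mol
HCl remaining = 10.34 − 8.400 = 1.940 mol
mass = 1.940 × 36.46 = 70.73 g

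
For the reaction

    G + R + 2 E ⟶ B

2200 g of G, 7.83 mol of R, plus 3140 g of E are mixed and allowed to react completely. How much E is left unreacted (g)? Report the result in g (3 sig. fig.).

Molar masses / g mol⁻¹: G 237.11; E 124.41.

1190 g

n(G) = 2200 / 237.11 = 9.278 mol
n(R) = 7.830 mol
n(E) = 3140 / 124.41 = 25.24 mol
n/ν → G: 9.278, R: 7.830, E: 12.62; R is limiting.
E consumed = (2/1) × 7.830 = 15.66 mol
E remaining = 25.24 − 15.66 = 9.580 mol
mass = 9.580 × 124.41 = 1192 g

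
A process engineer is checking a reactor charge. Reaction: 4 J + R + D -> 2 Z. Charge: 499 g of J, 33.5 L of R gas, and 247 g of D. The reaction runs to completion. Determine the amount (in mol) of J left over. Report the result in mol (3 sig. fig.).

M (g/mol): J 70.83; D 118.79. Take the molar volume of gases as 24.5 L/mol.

1.58 mol

n(J) = 499.0 / 70.83 = 7.045 mol
n(R) = 33.50 / 24.5 = 1.367 mol
n(D) = 247.0 / 118.79 = 2.079 mol
n/ν → J: 1.761, R: 1.367, D: 2.079; R is limiting.
J consumed = (4/1) × 1.367 = 5.468 mol
J remaining = 7.045 − 5.468 = 1.577 mol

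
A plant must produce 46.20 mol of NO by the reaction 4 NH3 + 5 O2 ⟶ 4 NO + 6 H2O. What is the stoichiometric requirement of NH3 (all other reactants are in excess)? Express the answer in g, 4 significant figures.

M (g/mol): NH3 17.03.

786.8 g

n(NO) = 46.20 mol
n(NH3) = (4/4) × 46.20 = 46.20 mol
mass = 46.20 × 17.03 = 786.8 g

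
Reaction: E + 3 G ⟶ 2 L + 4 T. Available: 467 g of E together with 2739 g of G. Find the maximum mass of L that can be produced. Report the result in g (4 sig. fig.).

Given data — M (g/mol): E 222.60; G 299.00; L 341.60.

1433 g

n(E) = 467.0 / 222.60 = 2.098 mol
n(G) = 2739 / 299.00 = 9.161 mol
n/ν for E = 2.098/1 = 2.098
n/ν for G = 9.161/3 = 3.054
Smallest n/ν is E → limiting reagent.
n(L) = (2/1) × 2.098 = 4.196 mol
mass = 4.196 × 341.60 = 1433 g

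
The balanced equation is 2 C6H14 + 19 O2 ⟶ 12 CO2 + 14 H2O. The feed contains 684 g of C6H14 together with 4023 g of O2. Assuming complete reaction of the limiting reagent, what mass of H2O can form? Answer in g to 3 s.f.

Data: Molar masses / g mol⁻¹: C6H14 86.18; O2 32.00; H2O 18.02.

n(C6H14) = 684.0 / 86.18 = 7.937 mol
n(O2) = 4023 / 32.00 = 125.7 mol
n/ν for C6H14 = 7.937/2 = 3.969
n/ν for O2 = 125.7/19 = 6.616
Smallest n/ν is C6H14 → limiting reagent.
n(H2O) = (14/2) × 7.937 = 55.56 mol
mass = 55.56 × 18.02 = 1001 g

1000 g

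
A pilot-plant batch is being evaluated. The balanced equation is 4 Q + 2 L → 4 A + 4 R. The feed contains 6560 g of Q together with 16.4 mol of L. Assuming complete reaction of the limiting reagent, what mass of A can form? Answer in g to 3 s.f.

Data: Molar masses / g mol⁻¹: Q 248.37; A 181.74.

n(Q) = 6560 / 248.37 = 26.41 mol
n(L) = 16.40 mol
n/ν → Q: 6.603, L: 8.200; Q is limiting.
n(A) = (4/4) × 26.41 = 26.41 mol
mass = 26.41 × 181.74 = 4800 g

4800 g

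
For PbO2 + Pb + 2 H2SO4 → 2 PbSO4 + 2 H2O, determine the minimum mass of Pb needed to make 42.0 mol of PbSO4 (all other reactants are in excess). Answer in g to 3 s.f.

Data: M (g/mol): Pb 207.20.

4350 g

n(PbSO4) = 42.00 mol
n(Pb) = (1/2) × 42.00 = 21.00 mol
mass = 21.00 × 207.20 = 4351 g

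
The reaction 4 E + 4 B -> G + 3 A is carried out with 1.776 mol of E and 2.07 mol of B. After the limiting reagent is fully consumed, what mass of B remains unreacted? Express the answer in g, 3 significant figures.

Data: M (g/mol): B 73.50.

21.6 g

n(E) = 1.776 mol
n(B) = 2.070 mol
n/ν for E = 1.776/4 = 0.4440
n/ν for B = 2.070/4 = 0.5175
Smallest n/ν is E → limiting reagent.
B consumed = (4/4) × 1.776 = 1.776 mol
B remaining = 2.070 − 1.776 = 0.2940 mol
mass = 0.2940 × 73.50 = 21.61 g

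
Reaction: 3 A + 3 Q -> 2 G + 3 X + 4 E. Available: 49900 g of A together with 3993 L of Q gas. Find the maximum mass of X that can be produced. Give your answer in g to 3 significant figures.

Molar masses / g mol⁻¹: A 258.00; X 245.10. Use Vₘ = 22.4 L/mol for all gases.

n(A) = 49900 / 258.00 = 193.4 mol
n(Q) = 3993 / 22.4 = 178.3 mol
n/ν → A: 64.47, Q: 59.43; Q is limiting.
n(X) = (3/3) × 178.3 = 178.3 mol
mass = 178.3 × 245.10 = 43700 g

43700 g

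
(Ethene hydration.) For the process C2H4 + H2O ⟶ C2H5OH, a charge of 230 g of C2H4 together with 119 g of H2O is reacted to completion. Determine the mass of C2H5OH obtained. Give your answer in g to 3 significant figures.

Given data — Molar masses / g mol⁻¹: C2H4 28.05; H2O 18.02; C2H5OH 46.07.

n(C2H4) = 230.0 / 28.05 = 8.200 mol
n(H2O) = 119.0 / 18.02 = 6.604 mol
n/ν → C2H4: 8.200, H2O: 6.604; H2O is limiting.
n(C2H5OH) = (1/1) × 6.604 = 6.604 mol
mass = 6.604 × 46.07 = 304.2 g

304 g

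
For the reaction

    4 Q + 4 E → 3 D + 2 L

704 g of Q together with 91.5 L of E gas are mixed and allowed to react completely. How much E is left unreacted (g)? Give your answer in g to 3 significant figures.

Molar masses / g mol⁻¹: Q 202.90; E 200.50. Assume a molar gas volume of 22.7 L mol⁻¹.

n(Q) = 704.0 / 202.90 = 3.470 mol
n(E) = 91.50 / 22.7 = 4.031 mol
n/ν for Q = 3.470/4 = 0.8675
n/ν for E = 4.031/4 = 1.008
Smallest n/ν is Q → limiting reagent.
E consumed = (4/4) × 3.470 = 3.470 mol
E remaining = 4.031 − 3.470 = 0.5610 mol
mass = 0.5610 × 200.50 = 112.5 g

113 g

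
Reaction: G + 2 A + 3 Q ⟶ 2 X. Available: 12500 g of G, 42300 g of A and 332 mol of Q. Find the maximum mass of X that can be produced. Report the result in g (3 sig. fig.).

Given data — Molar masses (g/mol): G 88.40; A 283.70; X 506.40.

75500 g

n(G) = 12500 / 88.40 = 141.4 mol
n(A) = 42300 / 283.70 = 149.1 mol
n(Q) = 332.0 mol
n/ν for G = 141.4/1 = 141.4
n/ν for A = 149.1/2 = 74.55
n/ν for Q = 332.0/3 = 110.7
Smallest n/ν is A → limiting reagent.
n(X) = (2/2) × 149.1 = 149.1 mol
mass = 149.1 × 506.40 = 75500 g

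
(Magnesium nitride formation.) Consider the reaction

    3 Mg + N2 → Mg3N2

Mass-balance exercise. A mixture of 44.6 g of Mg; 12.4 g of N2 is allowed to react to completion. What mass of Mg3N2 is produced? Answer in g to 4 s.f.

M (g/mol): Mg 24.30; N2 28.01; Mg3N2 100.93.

44.68 g

n(Mg) = 44.60 / 24.30 = 1.835 mol
n(N2) = 12.40 / 28.01 = 0.4427 mol
n/ν → Mg: 0.6117, N2: 0.4427; N2 is limiting.
n(Mg3N2) = (1/1) × 0.4427 = 0.4427 mol
mass = 0.4427 × 100.93 = 44.68 g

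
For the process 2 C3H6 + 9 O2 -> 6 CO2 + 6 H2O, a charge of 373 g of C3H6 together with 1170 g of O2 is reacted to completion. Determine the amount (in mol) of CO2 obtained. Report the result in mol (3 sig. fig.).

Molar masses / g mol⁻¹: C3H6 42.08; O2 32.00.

n(C3H6) = 373.0 / 42.08 = 8.864 mol
n(O2) = 1170 / 32.00 = 36.56 mol
n/ν for C3H6 = 8.864/2 = 4.432
n/ν for O2 = 36.56/9 = 4.062
Smallest n/ν is O2 → limiting reagent.
n(CO2) = (6/9) × 36.56 = 24.37 mol

24.4 mol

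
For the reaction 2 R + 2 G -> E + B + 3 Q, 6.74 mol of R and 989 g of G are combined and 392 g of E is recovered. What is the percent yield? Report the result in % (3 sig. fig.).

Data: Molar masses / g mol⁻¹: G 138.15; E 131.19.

n(R) = 6.740 mol
n(G) = 989.0 / 138.15 = 7.159 mol
n/ν → R: 3.370, G: 3.580; R is limiting.
theoretical n(E) = (1/2) × 6.740 = 3.370 mol → 442.1 g
% yield = 392 / 442.1 × 100 = 88.67 %

88.7 %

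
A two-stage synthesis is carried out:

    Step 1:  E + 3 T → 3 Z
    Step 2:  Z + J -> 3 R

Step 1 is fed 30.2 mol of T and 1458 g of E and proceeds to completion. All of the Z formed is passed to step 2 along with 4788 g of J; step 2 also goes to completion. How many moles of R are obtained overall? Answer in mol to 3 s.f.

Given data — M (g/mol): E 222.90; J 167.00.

Step 1:
n(T) = 30.20 mol
n(E) = 1458 / 222.90 = 6.541 mol
n/ν for T = 30.20/3 = 10.07
n/ν for E = 6.541/1 = 6.541
Smallest n/ν is E → limiting reagent.
n(Z) produced = (3/1) × 6.541 = 19.62 mol
Step 2:
n(Z) available = 19.62 mol
n(J) = 4788 / 167.00 = 28.67 mol
n/ν for Z = 19.62/1 = 19.62
n/ν for J = 28.67/1 = 28.67
Smallest n/ν is Z → limiting reagent.
n(R) = (3/1) × 19.62 = 58.86 mol

58.9 mol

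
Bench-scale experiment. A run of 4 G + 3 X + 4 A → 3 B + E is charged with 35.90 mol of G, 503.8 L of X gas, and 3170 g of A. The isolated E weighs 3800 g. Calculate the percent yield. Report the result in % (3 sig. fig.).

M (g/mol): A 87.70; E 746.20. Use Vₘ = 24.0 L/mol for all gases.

72.8 %

n(G) = 35.90 mol
n(X) = 503.8 / 24.0 = 20.99 mol
n(A) = 3170 / 87.70 = 36.15 mol
n/ν for G = 35.90/4 = 8.975
n/ν for X = 20.99/3 = 6.997
n/ν for A = 36.15/4 = 9.038
Smallest n/ν is X → limiting reagent.
theoretical n(E) = (1/3) × 20.99 = 6.997 mol → 5221 g
% yield = 3800 / 5221 × 100 = 72.78 %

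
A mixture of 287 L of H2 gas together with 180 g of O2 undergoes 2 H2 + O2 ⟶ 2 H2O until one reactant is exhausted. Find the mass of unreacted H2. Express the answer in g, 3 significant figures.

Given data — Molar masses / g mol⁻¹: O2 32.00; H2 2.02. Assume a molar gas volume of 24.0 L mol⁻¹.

1.43 g

n(H2) = 287.0 / 24.0 = 11.96 mol
n(O2) = 180.0 / 32.00 = 5.625 mol
n/ν for H2 = 11.96/2 = 5.980
n/ν for O2 = 5.625/1 = 5.625
Smallest n/ν is O2 → limiting reagent.
H2 consumed = (2/1) × 5.625 = 11.25 mol
H2 remaining = 11.96 − 11.25 = 0.7100 mol
mass = 0.7100 × 2.02 = 1.434 g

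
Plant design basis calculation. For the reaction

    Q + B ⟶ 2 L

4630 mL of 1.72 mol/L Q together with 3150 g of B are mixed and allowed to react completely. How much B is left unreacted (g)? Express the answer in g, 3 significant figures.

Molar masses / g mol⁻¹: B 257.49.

1100 g

n(Q) = 1.72 × 4630/1000 = 7.964 mol
n(B) = 3150 / 257.49 = 12.23 mol
n/ν → Q: 7.964, B: 12.23; Q is limiting.
B consumed = (1/1) × 7.964 = 7.964 mol
B remaining = 12.23 − 7.964 = 4.266 mol
mass = 4.266 × 257.49 = 1098 g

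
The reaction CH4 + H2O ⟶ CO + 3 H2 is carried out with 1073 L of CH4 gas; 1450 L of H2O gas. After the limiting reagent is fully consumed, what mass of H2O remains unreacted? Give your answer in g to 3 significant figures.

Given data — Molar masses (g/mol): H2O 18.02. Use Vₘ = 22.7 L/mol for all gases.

n(CH4) = 1073 / 22.7 = 47.27 mol
n(H2O) = 1450 / 22.7 = 63.88 mol
n/ν for CH4 = 47.27/1 = 47.27
n/ν for H2O = 63.88/1 = 63.88
Smallest n/ν is CH4 → limiting reagent.
H2O consumed = (1/1) × 47.27 = 47.27 mol
H2O remaining = 63.88 − 47.27 = 16.61 mol
mass = 16.61 × 18.02 = 299.3 g

299 g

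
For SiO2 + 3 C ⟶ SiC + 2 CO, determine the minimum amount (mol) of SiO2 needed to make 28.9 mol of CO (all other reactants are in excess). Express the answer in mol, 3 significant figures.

n(CO) = 28.90 mol
n(SiO2) = (1/2) × 28.90 = 14.45 mol

14.5 mol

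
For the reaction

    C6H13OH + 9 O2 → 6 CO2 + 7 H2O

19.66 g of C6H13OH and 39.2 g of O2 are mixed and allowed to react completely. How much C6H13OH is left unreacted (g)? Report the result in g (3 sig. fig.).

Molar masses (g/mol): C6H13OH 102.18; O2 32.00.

5.75 g

n(C6H13OH) = 19.66 / 102.18 = 0.1924 mol
n(O2) = 39.20 / 32.00 = 1.225 mol
n/ν for C6H13OH = 0.1924/1 = 0.1924
n/ν for O2 = 1.225/9 = 0.1361
Smallest n/ν is O2 → limiting reagent.
C6H13OH consumed = (1/9) × 1.225 = 0.1361 mol
C6H13OH remaining = 0.1924 − 0.1361 = 0.05630 mol
mass = 0.05630 × 102.18 = 5.753 g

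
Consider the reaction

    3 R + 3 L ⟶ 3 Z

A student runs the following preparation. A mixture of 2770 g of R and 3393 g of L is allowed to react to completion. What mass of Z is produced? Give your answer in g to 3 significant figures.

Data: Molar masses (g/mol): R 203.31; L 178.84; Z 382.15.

n(R) = 2770 / 203.31 = 13.62 mol
n(L) = 3393 / 178.84 = 18.97 mol
n/ν → R: 4.540, L: 6.323; R is limiting.
n(Z) = (3/3) × 13.62 = 13.62 mol
mass = 13.62 × 382.15 = 5205 g

5210 g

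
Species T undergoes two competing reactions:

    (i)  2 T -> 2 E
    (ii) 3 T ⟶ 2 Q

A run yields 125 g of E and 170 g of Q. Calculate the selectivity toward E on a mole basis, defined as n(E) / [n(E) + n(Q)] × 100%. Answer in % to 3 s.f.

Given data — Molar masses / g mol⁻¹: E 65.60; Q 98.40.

52.4 %

n(E) = 125 / 65.60 = 1.905 mol
n(Q) = 170 / 98.40 = 1.728 mol
selectivity = 1.905/(1.905+1.728) × 100 = 52.44 %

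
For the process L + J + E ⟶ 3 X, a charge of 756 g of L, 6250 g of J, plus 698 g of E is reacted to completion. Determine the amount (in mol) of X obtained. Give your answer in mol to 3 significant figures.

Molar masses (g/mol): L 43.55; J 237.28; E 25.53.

52.1 mol

n(L) = 756.0 / 43.55 = 17.36 mol
n(J) = 6250 / 237.28 = 26.34 mol
n(E) = 698.0 / 25.53 = 27.34 mol
n/ν → L: 17.36, J: 26.34, E: 27.34; L is limiting.
n(X) = (3/1) × 17.36 = 52.08 mol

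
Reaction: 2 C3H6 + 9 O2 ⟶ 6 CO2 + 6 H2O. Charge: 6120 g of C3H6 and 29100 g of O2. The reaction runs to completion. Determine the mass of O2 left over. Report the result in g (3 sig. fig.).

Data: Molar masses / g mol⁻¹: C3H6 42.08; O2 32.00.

8160 g

n(C3H6) = 6120 / 42.08 = 145.4 mol
n(O2) = 29100 / 32.00 = 909.4 mol
n/ν for C3H6 = 145.4/2 = 72.70
n/ν for O2 = 909.4/9 = 101.0
Smallest n/ν is C3H6 → limiting reagent.
O2 consumed = (9/2) × 145.4 = 654.3 mol
O2 remaining = 909.4 − 654.3 = 255.1 mol
mass = 255.1 × 32.00 = 8163 g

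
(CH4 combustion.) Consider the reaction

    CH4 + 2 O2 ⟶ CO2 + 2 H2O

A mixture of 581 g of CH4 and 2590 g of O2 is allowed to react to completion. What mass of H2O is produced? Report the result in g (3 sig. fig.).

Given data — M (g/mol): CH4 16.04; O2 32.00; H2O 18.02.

n(CH4) = 581.0 / 16.04 = 36.22 mol
n(O2) = 2590 / 32.00 = 80.94 mol
n/ν for CH4 = 36.22/1 = 36.22
n/ν for O2 = 80.94/2 = 40.47
Smallest n/ν is CH4 → limiting reagent.
n(H2O) = (2/1) × 36.22 = 72.44 mol
mass = 72.44 × 18.02 = 1305 g

1310 g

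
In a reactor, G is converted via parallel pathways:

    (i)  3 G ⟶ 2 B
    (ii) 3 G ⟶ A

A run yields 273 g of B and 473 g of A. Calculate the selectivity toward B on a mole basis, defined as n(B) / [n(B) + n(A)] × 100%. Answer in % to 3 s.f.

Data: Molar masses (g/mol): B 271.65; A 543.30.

53.6 %

n(B) = 273 / 271.65 = 1.005 mol
n(A) = 473 / 543.30 = 0.8706 mol
selectivity = 1.005/(1.005+0.8706) × 100 = 53.58 %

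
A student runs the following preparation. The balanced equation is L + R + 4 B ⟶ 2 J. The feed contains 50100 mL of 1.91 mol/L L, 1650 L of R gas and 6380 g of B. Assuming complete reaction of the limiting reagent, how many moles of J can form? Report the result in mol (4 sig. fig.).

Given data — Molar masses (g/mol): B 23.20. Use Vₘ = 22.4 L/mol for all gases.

n(L) = 1.91 × 50100/1000 = 95.69 mol
n(R) = 1650 / 22.4 = 73.66 mol
n(B) = 6380 / 23.20 = 275.0 mol
n/ν → L: 95.69, R: 73.66, B: 68.75; B is limiting.
n(J) = (2/4) × 275.0 = 137.5 mol

137.5 mol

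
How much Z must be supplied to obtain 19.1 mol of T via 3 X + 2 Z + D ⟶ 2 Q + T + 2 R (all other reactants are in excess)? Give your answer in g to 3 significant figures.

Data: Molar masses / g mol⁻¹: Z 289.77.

n(T) = 19.10 mol
n(Z) = (2/1) × 19.10 = 38.20 mol
mass = 38.20 × 289.77 = 11070 g

11100 g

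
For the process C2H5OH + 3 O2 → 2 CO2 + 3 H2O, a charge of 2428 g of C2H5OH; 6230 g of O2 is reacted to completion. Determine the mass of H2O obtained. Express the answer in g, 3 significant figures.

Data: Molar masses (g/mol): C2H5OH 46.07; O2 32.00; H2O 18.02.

n(C2H5OH) = 2428 / 46.07 = 52.70 mol
n(O2) = 6230 / 32.00 = 194.7 mol
n/ν for C2H5OH = 52.70/1 = 52.70
n/ν for O2 = 194.7/3 = 64.90
Smallest n/ν is C2H5OH → limiting reagent.
n(H2O) = (3/1) × 52.70 = 158.1 mol
mass = 158.1 × 18.02 = 2849 g

2850 g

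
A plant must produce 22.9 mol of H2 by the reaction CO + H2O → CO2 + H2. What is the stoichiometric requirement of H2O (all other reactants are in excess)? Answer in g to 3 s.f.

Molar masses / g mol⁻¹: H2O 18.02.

n(H2) = 22.90 mol
n(H2O) = (1/1) × 22.90 = 22.90 mol
mass = 22.90 × 18.02 = 412.7 g

413 g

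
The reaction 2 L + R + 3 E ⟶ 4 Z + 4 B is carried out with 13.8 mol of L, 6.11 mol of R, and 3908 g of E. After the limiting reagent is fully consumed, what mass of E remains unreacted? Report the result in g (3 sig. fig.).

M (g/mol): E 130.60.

n(L) = 13.80 mol
n(R) = 6.110 mol
n(E) = 3908 / 130.60 = 29.92 mol
n/ν → L: 6.900, R: 6.110, E: 9.973; R is limiting.
E consumed = (3/1) × 6.110 = 18.33 mol
E remaining = 29.92 − 18.33 = 11.59 mol
mass = 11.59 × 130.60 = 1514 g

1510 g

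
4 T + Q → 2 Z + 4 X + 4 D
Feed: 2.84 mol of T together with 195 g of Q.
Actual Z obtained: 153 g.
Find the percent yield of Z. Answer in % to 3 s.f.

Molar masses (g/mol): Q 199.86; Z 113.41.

95.0 %

n(T) = 2.840 mol
n(Q) = 195.0 / 199.86 = 0.9757 mol
n/ν → T: 0.7100, Q: 0.9757; T is limiting.
theoretical n(Z) = (2/4) × 2.840 = 1.420 mol → 161.0 g
% yield = 153 / 161.0 × 100 = 95.03 %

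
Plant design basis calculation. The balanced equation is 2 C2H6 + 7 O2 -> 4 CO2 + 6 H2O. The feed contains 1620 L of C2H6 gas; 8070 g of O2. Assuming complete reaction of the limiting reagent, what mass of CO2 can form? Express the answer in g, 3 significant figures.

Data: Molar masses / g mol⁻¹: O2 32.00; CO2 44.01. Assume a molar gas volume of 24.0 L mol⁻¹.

n(C2H6) = 1620 / 24.0 = 67.50 mol
n(O2) = 8070 / 32.00 = 252.2 mol
n/ν → C2H6: 33.75, O2: 36.03; C2H6 is limiting.
n(CO2) = (4/2) × 67.50 = 135.0 mol
mass = 135.0 × 44.01 = 5941 g

5940 g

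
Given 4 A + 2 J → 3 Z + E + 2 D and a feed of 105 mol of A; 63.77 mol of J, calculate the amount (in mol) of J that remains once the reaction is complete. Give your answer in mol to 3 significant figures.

n(A) = 105.0 mol
n(J) = 63.77 mol
n/ν for A = 105.0/4 = 26.25
n/ν for J = 63.77/2 = 31.89
Smallest n/ν is A → limiting reagent.
J consumed = (2/4) × 105.0 = 52.50 mol
J remaining = 63.77 − 52.50 = 11.27 mol

11.3 mol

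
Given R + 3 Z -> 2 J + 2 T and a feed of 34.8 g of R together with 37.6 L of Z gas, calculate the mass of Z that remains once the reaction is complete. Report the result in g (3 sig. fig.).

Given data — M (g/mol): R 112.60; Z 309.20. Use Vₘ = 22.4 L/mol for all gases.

n(R) = 34.80 / 112.60 = 0.3091 mol
n(Z) = 37.60 / 22.4 = 1.679 mol
n/ν for R = 0.3091/1 = 0.3091
n/ν for Z = 1.679/3 = 0.5597
Smallest n/ν is R → limiting reagent.
Z consumed = (3/1) × 0.3091 = 0.9273 mol
Z remaining = 1.679 − 0.9273 = 0.7517 mol
mass = 0.7517 × 309.20 = 232.4 g

232 g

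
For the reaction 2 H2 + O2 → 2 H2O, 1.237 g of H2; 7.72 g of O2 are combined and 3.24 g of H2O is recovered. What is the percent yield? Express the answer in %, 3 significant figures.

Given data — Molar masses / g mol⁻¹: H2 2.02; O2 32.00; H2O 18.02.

n(H2) = 1.237 / 2.02 = 0.6124 mol
n(O2) = 7.720 / 32.00 = 0.2413 mol
n/ν for H2 = 0.6124/2 = 0.3062
n/ν for O2 = 0.2413/1 = 0.2413
Smallest n/ν is O2 → limiting reagent.
theoretical n(H2O) = (2/1) × 0.2413 = 0.4826 mol → 8.696 g
% yield = 3.24 / 8.696 × 100 = 37.26 %

37.3 %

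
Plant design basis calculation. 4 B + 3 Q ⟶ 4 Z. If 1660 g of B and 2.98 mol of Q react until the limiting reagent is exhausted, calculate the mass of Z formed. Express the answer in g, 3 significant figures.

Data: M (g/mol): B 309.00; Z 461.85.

1840 g

n(B) = 1660 / 309.00 = 5.372 mol
n(Q) = 2.980 mol
n/ν for B = 5.372/4 = 1.343
n/ν for Q = 2.980/3 = 0.9933
Smallest n/ν is Q → limiting reagent.
n(Z) = (4/3) × 2.980 = 3.973 mol
mass = 3.973 × 461.85 = 1835 g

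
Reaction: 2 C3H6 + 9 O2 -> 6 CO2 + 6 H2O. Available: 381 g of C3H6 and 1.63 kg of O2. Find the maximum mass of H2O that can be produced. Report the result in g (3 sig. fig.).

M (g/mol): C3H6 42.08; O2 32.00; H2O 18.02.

489 g

n(C3H6) = 381.0 / 42.08 = 9.054 mol
n(O2) = 1.630×1000 / 32.00 = 50.94 mol
n/ν for C3H6 = 9.054/2 = 4.527
n/ν for O2 = 50.94/9 = 5.660
Smallest n/ν is C3H6 → limiting reagent.
n(H2O) = (6/2) × 9.054 = 27.16 mol
mass = 27.16 × 18.02 = 489.4 g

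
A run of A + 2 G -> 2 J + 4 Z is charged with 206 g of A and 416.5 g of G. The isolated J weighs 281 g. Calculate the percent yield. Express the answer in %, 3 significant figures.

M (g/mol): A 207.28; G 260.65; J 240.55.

n(A) = 206.0 / 207.28 = 0.9938 mol
n(G) = 416.5 / 260.65 = 1.598 mol
n/ν → A: 0.9938, G: 0.7990; G is limiting.
theoretical n(J) = (2/2) × 1.598 = 1.598 mol → 384.4 g
% yield = 281 / 384.4 × 100 = 73.10 %

73.1 %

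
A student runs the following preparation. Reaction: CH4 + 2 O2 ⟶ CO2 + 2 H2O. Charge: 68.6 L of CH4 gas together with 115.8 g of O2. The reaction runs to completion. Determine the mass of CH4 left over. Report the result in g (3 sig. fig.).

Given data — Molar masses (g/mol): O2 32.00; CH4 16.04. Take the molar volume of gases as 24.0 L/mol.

16.8 g

n(CH4) = 68.60 / 24.0 = 2.858 mol
n(O2) = 115.8 / 32.00 = 3.619 mol
n/ν → CH4: 2.858, O2: 1.810; O2 is limiting.
CH4 consumed = (1/2) × 3.619 = 1.810 mol
CH4 remaining = 2.858 − 1.810 = 1.048 mol
mass = 1.048 × 16.04 = 16.81 g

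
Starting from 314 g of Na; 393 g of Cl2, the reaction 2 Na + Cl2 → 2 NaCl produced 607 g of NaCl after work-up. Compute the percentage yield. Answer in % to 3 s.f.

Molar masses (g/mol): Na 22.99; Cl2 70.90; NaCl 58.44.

93.7 %

n(Na) = 314.0 / 22.99 = 13.66 mol
n(Cl2) = 393.0 / 70.90 = 5.543 mol
n/ν for Na = 13.66/2 = 6.830
n/ν for Cl2 = 5.543/1 = 5.543
Smallest n/ν is Cl2 → limiting reagent.
theoretical n(NaCl) = (2/1) × 5.543 = 11.09 mol → 648.1 g
% yield = 607 / 648.1 × 100 = 93.66 %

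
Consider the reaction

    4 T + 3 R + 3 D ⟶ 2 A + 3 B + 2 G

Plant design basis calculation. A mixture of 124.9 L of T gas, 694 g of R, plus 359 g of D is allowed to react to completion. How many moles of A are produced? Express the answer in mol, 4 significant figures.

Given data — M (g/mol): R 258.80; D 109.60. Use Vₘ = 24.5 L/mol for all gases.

1.788 mol

n(T) = 124.9 / 24.5 = 5.098 mol
n(R) = 694.0 / 258.80 = 2.682 mol
n(D) = 359.0 / 109.60 = 3.276 mol
n/ν for T = 5.098/4 = 1.275
n/ν for R = 2.682/3 = 0.8940
n/ν for D = 3.276/3 = 1.092
Smallest n/ν is R → limiting reagent.
n(A) = (2/3) × 2.682 = 1.788 mol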